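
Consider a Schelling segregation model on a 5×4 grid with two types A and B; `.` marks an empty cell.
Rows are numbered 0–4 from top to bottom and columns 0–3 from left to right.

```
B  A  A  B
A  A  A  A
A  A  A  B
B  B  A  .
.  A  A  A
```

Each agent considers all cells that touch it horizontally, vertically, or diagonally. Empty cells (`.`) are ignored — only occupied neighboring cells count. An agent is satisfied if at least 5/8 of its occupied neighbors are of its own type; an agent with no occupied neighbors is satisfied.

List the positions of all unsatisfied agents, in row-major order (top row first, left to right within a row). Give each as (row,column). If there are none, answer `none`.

(0,0)B 0/3 unhappy
(0,1)A 4/5 ok
(0,2)A 4/5 ok
(0,3)B 0/3 unhappy
(1,0)A 4/5 ok
(1,1)A 7/8 ok
(1,2)A 6/8 ok
(1,3)A 3/5 unhappy
(2,0)A 3/5 unhappy
(2,1)A 6/8 ok
(2,2)A 5/7 ok
(2,3)B 0/4 unhappy
(3,0)B 1/4 unhappy
(3,1)B 1/7 unhappy
(3,2)A 5/7 ok
(4,1)A 2/4 unhappy
(4,2)A 3/4 ok
(4,3)A 2/2 ok

(0,0), (0,3), (1,3), (2,0), (2,3), (3,0), (3,1), (4,1)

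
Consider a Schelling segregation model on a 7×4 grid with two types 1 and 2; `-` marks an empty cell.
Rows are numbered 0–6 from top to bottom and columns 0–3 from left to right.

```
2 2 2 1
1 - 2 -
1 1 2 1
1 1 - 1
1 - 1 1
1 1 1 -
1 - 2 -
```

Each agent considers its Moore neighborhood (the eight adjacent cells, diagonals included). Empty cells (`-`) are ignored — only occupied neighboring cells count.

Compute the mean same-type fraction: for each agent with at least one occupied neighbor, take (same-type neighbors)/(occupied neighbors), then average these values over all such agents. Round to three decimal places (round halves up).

(0,0)2 1/2
(0,1)2 3/4
(0,2)2 2/3
(0,3)1 0/2
(1,0)1 2/4
(1,2)2 3/6
(2,0)1 4/4
(2,1)1 4/6
(2,2)2 1/5
(2,3)1 1/3
(3,0)1 4/4
(3,1)1 5/6
(3,3)1 3/4
(4,0)1 4/4
(4,2)1 5/5
(4,3)1 3/3
(5,0)1 3/3
(5,1)1 5/6
(5,2)1 3/4
(6,0)1 2/2
(6,2)2 0/2
Sum over 21 agents: 1/2 + 3/4 + 2/3 + 0/2 + 2/4 + 3/6 + 4/4 + 4/6 + 1/5 + 1/3 + 4/4 + 5/6 + 3/4 + 4/4 + 5/5 + 3/3 + 3/3 + 5/6 + 3/4 + 2/2 + 0/2 = 857/60; mean = 857/60 ÷ 21 = 857/1260 = 0.680158… → 0.680.

0.680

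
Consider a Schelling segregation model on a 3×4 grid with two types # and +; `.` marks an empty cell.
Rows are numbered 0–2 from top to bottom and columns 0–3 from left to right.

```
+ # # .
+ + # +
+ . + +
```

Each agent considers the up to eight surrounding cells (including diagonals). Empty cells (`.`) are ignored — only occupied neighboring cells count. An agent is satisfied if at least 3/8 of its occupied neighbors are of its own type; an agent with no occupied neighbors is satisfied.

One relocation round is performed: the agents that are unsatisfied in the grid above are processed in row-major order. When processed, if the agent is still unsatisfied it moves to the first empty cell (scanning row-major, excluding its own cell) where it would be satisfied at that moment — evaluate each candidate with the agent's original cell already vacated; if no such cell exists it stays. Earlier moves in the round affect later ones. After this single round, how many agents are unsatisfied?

1

Initially unsatisfied (in order): (1,2).
  (1,2) → (0,3).
Resulting grid:
+ # # #
+ + . +
+ . + +
Unsatisfied now: (0,1).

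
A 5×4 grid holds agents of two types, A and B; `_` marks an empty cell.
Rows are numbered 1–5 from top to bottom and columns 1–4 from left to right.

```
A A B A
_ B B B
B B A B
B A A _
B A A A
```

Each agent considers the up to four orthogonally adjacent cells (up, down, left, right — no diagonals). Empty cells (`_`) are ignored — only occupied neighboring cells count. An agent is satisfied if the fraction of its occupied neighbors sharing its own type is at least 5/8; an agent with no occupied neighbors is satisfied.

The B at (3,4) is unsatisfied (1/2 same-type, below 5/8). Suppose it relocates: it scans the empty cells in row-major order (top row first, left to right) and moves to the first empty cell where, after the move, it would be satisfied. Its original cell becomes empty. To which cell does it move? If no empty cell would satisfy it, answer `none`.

(2,1)

Vacating (3,4). Empty cells in order:
  (2,1): 2/3 same-type → satisfied — stop here.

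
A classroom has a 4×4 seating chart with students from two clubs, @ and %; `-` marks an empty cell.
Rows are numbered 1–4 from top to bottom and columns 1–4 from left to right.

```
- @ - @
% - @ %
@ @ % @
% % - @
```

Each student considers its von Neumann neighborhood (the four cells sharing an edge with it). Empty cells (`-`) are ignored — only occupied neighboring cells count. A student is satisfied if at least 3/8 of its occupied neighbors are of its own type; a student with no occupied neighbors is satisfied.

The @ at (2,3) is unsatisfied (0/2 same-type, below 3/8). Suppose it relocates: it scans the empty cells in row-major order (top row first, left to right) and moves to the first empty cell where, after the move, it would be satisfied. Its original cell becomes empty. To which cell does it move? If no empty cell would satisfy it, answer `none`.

Vacating (2,3). Empty cells in order:
  (1,1): 1/2 same-type → satisfied — stop here.

(1,1)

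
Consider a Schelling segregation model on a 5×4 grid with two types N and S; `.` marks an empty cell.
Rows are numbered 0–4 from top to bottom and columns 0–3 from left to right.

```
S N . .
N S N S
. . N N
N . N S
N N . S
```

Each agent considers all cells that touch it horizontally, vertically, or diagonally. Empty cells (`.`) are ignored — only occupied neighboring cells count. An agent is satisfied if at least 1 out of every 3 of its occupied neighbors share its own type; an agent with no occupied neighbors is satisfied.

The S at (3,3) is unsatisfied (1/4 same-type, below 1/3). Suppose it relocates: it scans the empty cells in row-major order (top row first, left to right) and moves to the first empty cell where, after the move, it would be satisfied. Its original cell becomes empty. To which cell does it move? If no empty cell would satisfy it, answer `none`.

Vacating (3,3). Empty cells in order:
  (0,2): 2/4 same-type → satisfied — stop here.

(0,2)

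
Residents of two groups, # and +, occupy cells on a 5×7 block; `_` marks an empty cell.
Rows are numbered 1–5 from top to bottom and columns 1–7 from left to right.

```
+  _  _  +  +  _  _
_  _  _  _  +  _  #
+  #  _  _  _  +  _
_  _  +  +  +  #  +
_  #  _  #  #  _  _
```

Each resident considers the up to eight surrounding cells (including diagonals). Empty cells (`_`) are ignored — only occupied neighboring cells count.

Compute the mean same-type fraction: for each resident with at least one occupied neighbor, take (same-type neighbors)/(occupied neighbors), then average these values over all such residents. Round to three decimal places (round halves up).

(1,1)+ — no occupied neighbors
(1,4)+ 2/2
(1,5)+ 2/2
(2,5)+ 3/3
(2,7)# 0/1
(3,1)+ 0/1
(3,2)# 0/2
(3,6)+ 3/5
(4,3)+ 1/4
(4,4)+ 2/4
(4,5)+ 2/5
(4,6)# 1/4
(4,7)+ 1/2
(5,2)# 0/1
(5,4)# 1/4
(5,5)# 2/4
Sum over 15 residents: 2/2 + 2/2 + 3/3 + 0/1 + 0/1 + 0/2 + 3/5 + 1/4 + 2/4 + 2/5 + 1/4 + 1/2 + 0/1 + 1/4 + 2/4 = 25/4; mean = 25/4 ÷ 15 = 5/12 = 0.416666… → 0.417.

0.417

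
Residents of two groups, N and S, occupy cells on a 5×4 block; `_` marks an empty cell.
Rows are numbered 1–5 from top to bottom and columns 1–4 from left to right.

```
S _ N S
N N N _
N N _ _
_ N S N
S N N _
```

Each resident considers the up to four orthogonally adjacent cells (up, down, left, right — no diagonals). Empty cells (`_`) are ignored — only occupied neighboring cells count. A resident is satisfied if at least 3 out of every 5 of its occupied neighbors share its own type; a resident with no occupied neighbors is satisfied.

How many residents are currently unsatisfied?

Row 1: (1,1)S 0/1 ✗ · (1,3)N 1/2 ✗ · (1,4)S 0/1 ✗
Row 2: (2,1)N 2/3 ✓ · (2,2)N 3/3 ✓ · (2,3)N 2/2 ✓
Row 3: (3,1)N 2/2 ✓ · (3,2)N 3/3 ✓
Row 4: (4,2)N 2/3 ✓ · (4,3)S 0/3 ✗ · (4,4)N 0/1 ✗
Row 5: (5,1)S 0/1 ✗ · (5,2)N 2/3 ✓ · (5,3)N 1/2 ✗
Unsatisfied: (1,1), (1,3), (1,4), (4,3), (4,4), (5,1), (5,3) — 7 in total.

7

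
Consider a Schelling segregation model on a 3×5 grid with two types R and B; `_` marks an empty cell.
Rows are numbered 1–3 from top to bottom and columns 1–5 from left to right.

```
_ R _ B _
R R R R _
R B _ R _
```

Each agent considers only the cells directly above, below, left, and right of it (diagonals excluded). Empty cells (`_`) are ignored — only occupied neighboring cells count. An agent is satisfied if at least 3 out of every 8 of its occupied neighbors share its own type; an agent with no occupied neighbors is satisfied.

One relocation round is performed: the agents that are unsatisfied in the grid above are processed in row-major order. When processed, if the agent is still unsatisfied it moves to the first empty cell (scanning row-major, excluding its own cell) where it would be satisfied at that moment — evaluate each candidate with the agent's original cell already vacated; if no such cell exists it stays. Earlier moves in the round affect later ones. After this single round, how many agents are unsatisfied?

0

Initially unsatisfied (in order): (1,4), (3,2).
  (1,4) → (1,5).
  (3,2) → (1,4).
Resulting grid:
_ R _ B B
R R R R _
R _ _ R _
All satisfied now.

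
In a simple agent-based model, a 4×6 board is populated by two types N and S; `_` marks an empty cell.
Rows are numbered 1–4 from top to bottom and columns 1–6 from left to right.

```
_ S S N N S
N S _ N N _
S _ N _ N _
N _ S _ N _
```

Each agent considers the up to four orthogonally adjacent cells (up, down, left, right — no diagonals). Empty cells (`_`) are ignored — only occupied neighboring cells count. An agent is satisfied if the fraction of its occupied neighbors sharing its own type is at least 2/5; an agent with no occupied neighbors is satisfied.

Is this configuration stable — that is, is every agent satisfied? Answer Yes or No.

No

(1,2)S 2/2 ok
(1,3)S 1/2 ok
(1,4)N 2/3 ok
(1,5)N 2/3 ok
(1,6)S 0/1 unhappy
(2,1)N 0/2 unhappy
(2,2)S 1/2 ok
(2,4)N 2/2 ok
(2,5)N 3/3 ok
(3,1)S 0/2 unhappy
(3,3)N 0/1 unhappy
(3,5)N 2/2 ok
(4,1)N 0/1 unhappy
(4,3)S 0/1 unhappy
(4,5)N 1/1 ok
For instance (1,6) has only 0/1 same-type neighbors, below 2/5.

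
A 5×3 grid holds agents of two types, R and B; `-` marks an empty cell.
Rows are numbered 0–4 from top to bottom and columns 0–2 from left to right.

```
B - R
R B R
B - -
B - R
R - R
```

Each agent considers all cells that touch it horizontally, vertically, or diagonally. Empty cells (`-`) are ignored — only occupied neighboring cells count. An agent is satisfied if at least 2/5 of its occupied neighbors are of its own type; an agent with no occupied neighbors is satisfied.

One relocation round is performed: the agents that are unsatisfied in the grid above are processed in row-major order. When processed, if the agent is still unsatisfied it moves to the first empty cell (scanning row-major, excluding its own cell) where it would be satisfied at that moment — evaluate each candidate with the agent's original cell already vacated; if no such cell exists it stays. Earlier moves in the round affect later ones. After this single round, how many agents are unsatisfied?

Initially unsatisfied (in order): (1,0), (4,0).
  (1,0) → (0,1).
  (4,0) → (2,1).
Resulting grid:
B R R
- B R
B R -
B - R
- - R
Unsatisfied now: (1,1).

1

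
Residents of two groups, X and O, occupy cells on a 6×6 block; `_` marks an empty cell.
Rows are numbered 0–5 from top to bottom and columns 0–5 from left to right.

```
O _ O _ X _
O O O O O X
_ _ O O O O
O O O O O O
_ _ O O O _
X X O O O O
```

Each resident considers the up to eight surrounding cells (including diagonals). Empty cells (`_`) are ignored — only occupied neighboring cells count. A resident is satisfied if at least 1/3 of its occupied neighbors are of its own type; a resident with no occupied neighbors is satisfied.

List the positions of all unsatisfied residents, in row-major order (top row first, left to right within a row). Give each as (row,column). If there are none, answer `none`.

Row 0: (0,0)O 2/2 ok · (0,2)O 3/3 ok · (0,4)X 1/3 ok
Row 1: (1,0)O 2/2 ok · (1,1)O 5/5 ok · (1,2)O 5/5 ok · (1,3)O 6/7 ok · (1,4)O 4/6 ok · (1,5)X 1/4 unhappy
Row 2: (2,2)O 7/7 ok · (2,3)O 8/8 ok · (2,4)O 7/8 ok · (2,5)O 4/5 ok
Row 3: (3,0)O 1/1 ok · (3,1)O 4/4 ok · (3,2)O 6/6 ok · (3,3)O 8/8 ok · (3,4)O 7/7 ok · (3,5)O 4/4 ok
Row 4: (4,2)O 6/7 ok · (4,3)O 8/8 ok · (4,4)O 7/7 ok
Row 5: (5,0)X 1/1 ok · (5,1)X 1/3 ok · (5,2)O 3/4 ok · (5,3)O 5/5 ok · (5,4)O 4/4 ok · (5,5)O 2/2 ok

(1,5)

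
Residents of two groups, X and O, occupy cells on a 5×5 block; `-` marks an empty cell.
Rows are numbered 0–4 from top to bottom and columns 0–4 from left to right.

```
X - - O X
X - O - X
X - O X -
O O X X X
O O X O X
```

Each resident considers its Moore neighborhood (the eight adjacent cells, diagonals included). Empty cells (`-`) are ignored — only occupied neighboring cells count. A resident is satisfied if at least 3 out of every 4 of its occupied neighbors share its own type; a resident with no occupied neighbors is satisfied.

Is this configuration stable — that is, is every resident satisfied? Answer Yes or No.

(0,0)X 1/1 satisfied
(0,3)O 1/3 not
(0,4)X 1/2 not
(1,0)X 2/2 satisfied
(1,2)O 2/3 not
(1,4)X 2/3 not
(2,0)X 1/3 not
(2,2)O 2/5 not
(2,3)X 4/6 not
(3,0)O 3/4 satisfied
(3,1)O 4/7 not
(3,2)X 3/7 not
(3,3)X 5/7 not
(3,4)X 3/4 satisfied
(4,0)O 3/3 satisfied
(4,1)O 3/5 not
(4,2)X 2/5 not
(4,3)O 0/5 not
(4,4)X 2/3 not
For instance (0,3) has only 1/3 same-type neighbors, below 3/4.

No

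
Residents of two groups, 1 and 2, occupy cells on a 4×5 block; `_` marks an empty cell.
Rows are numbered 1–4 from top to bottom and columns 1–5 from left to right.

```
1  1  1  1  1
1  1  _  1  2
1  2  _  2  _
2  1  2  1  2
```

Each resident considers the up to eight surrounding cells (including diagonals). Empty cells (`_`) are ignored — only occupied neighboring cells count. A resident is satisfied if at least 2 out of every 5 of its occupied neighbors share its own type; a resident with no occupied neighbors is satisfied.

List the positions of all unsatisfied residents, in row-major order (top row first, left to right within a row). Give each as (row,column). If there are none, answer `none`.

(2,5), (3,2), (4,1), (4,2), (4,4)

(1,1)1 3/3 ✓
(1,2)1 4/4 ✓
(1,3)1 4/4 ✓
(1,4)1 3/4 ✓
(1,5)1 2/3 ✓
(2,1)1 4/5 ✓
(2,2)1 5/6 ✓
(2,4)1 3/5 ✓
(2,5)2 1/4 ✗
(3,1)1 3/5 ✓
(3,2)2 2/6 ✗
(3,4)2 3/5 ✓
(4,1)2 1/3 ✗
(4,2)1 1/4 ✗
(4,3)2 2/4 ✓
(4,4)1 0/3 ✗
(4,5)2 1/2 ✓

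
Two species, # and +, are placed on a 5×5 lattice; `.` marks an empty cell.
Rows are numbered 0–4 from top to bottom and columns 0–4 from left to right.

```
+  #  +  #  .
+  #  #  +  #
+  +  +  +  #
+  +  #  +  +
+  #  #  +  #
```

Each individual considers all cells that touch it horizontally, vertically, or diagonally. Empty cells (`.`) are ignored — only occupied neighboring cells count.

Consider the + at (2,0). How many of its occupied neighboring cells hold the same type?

4

Occupied neighbors of (2,0): (1,0)=+, (1,1)=#, (2,1)=+, (3,0)=+, (3,1)=+.
Same type (+): 4 of 5.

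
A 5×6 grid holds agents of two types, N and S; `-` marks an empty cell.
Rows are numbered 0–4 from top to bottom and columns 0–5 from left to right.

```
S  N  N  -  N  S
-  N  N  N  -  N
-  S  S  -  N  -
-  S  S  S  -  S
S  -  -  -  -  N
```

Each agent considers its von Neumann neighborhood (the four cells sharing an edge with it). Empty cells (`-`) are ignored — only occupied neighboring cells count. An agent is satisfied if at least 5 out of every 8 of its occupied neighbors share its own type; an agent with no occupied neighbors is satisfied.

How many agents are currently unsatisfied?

6

(0,0)S 0/1 unhappy
(0,1)N 2/3 ok
(0,2)N 2/2 ok
(0,4)N 0/1 unhappy
(0,5)S 0/2 unhappy
(1,1)N 2/3 ok
(1,2)N 3/4 ok
(1,3)N 1/1 ok
(1,5)N 0/1 unhappy
(2,1)S 2/3 ok
(2,2)S 2/3 ok
(2,4)N 0/0 ok
(3,1)S 2/2 ok
(3,2)S 3/3 ok
(3,3)S 1/1 ok
(3,5)S 0/1 unhappy
(4,0)S 0/0 ok
(4,5)N 0/1 unhappy
Unsatisfied: (0,0), (0,4), (0,5), (1,5), (3,5), (4,5) — 6 in total.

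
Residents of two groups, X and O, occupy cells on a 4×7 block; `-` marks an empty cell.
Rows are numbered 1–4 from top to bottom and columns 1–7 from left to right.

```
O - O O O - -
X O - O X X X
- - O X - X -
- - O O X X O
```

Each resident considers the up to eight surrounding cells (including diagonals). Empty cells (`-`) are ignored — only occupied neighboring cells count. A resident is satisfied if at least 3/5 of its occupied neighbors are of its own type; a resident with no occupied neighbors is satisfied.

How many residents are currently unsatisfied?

7

Row 1: (1,1)O 1/2 not · (1,3)O 3/3 satisfied · (1,4)O 3/4 satisfied · (1,5)O 2/4 not
Row 2: (2,1)X 0/2 not · (2,2)O 3/4 satisfied · (2,4)O 4/6 satisfied · (2,5)X 3/6 not · (2,6)X 3/4 satisfied · (2,7)X 2/2 satisfied
Row 3: (3,3)O 4/5 satisfied · (3,4)X 2/6 not · (3,6)X 5/6 satisfied
Row 4: (4,3)O 2/3 satisfied · (4,4)O 2/4 not · (4,5)X 3/4 satisfied · (4,6)X 2/3 satisfied · (4,7)O 0/2 not
Unsatisfied: (1,1), (1,5), (2,1), (2,5), (3,4), (4,4), (4,7) — 7 in total.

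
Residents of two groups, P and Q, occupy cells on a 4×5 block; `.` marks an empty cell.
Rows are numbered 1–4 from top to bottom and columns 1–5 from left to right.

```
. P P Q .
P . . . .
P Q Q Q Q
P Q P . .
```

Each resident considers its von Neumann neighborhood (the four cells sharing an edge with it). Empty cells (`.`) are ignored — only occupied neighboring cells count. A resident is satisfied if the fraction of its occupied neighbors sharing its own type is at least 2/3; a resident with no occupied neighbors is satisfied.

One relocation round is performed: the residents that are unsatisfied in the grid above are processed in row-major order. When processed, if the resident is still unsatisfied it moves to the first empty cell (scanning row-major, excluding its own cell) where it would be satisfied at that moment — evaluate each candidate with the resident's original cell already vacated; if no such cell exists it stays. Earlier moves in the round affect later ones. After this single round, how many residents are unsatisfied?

1

Initially unsatisfied (in order): (1,3), (1,4), (4,1), (4,2), (4,3).
  (1,3) → (1,1).
  (1,4): now satisfied by earlier moves; stays.
  (4,1) → (2,2).
  (4,2) → (1,5).
  (4,3) → (4,1).
Resulting grid:
P P . Q Q
P P . . .
P Q Q Q Q
P . . . .
Unsatisfied now: (3,2).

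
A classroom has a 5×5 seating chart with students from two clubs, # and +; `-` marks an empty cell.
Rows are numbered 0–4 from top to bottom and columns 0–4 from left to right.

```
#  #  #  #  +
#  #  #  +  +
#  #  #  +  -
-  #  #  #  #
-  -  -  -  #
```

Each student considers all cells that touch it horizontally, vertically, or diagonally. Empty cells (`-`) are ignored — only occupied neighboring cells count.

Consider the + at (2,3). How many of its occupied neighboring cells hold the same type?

2

Occupied neighbors of (2,3): (1,2)=#, (1,3)=+, (1,4)=+, (2,2)=#, (3,2)=#, (3,3)=#, (3,4)=#.
Same type (+): 2 of 7.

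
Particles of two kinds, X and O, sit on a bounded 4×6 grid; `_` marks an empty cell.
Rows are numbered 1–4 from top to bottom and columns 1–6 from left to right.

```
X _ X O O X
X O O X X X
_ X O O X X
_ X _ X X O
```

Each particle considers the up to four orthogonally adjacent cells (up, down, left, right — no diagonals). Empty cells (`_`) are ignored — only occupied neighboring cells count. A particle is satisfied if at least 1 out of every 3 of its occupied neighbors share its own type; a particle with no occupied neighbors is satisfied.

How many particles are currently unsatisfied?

(1,1)X 1/1 ✓
(1,3)X 0/2 ✗
(1,4)O 1/3 ✓
(1,5)O 1/3 ✓
(1,6)X 1/2 ✓
(2,1)X 1/2 ✓
(2,2)O 1/3 ✓
(2,3)O 2/4 ✓
(2,4)X 1/4 ✗
(2,5)X 3/4 ✓
(2,6)X 3/3 ✓
(3,2)X 1/3 ✓
(3,3)O 2/3 ✓
(3,4)O 1/4 ✗
(3,5)X 3/4 ✓
(3,6)X 2/3 ✓
(4,2)X 1/1 ✓
(4,4)X 1/2 ✓
(4,5)X 2/3 ✓
(4,6)O 0/2 ✗
Unsatisfied: (1,3), (2,4), (3,4), (4,6) — 4 in total.

4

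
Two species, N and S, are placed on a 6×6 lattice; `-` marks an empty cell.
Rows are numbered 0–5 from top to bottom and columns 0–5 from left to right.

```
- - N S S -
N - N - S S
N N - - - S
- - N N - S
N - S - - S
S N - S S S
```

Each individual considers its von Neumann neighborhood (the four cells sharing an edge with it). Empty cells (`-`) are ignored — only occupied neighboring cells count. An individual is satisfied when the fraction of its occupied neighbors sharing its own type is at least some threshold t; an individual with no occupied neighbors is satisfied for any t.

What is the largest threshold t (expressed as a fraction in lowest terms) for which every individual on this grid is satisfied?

0/1

Row 0: (0,2)N 1/2 · (0,3)S 1/2 · (0,4)S 2/2
Row 1: (1,0)N 1/1 · (1,2)N 1/1 · (1,4)S 2/2 · (1,5)S 2/2
Row 2: (2,0)N 2/2 · (2,1)N 1/1 · (2,5)S 2/2
Row 3: (3,2)N 1/2 · (3,3)N 1/1 · (3,5)S 2/2
Row 4: (4,0)N 0/1 · (4,2)S 0/1 · (4,5)S 2/2
Row 5: (5,0)S 0/2 · (5,1)N 0/1 · (5,3)S 1/1 · (5,4)S 2/2 · (5,5)S 2/2
The smallest same-type fraction is 0/1 at (4,0), which reduces to 0/1. Any threshold above that leaves this individual unsatisfied.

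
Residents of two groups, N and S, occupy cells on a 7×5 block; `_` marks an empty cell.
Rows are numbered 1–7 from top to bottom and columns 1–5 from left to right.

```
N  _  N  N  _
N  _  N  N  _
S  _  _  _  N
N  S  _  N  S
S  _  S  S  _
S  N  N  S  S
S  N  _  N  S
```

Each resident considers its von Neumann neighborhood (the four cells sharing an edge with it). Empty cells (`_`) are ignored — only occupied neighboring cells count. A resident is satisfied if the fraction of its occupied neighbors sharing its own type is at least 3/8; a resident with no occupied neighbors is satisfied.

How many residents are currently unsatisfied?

8

(1,1)N 1/1 ok
(1,3)N 2/2 ok
(1,4)N 2/2 ok
(2,1)N 1/2 ok
(2,3)N 2/2 ok
(2,4)N 2/2 ok
(3,1)S 0/2 unhappy
(3,5)N 0/1 unhappy
(4,1)N 0/3 unhappy
(4,2)S 0/1 unhappy
(4,4)N 0/2 unhappy
(4,5)S 0/2 unhappy
(5,1)S 1/2 ok
(5,3)S 1/2 ok
(5,4)S 2/3 ok
(6,1)S 2/3 ok
(6,2)N 2/3 ok
(6,3)N 1/3 unhappy
(6,4)S 2/4 ok
(6,5)S 2/2 ok
(7,1)S 1/2 ok
(7,2)N 1/2 ok
(7,4)N 0/2 unhappy
(7,5)S 1/2 ok
Unsatisfied: (3,1), (3,5), (4,1), (4,2), (4,4), (4,5), (6,3), (7,4) — 8 in total.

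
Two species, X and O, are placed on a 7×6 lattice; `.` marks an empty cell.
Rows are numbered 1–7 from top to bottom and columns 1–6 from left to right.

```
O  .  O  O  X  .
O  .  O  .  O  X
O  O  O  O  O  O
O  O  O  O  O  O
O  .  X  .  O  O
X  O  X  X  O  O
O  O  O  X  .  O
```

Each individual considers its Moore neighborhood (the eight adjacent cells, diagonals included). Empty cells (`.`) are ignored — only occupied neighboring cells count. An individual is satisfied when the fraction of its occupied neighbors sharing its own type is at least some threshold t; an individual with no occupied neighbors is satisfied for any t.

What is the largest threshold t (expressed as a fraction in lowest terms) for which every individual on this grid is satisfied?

0/1

Row 1: (1,1)O 1/1 · (1,3)O 2/2 · (1,4)O 3/4 · (1,5)X 1/3
Row 2: (2,1)O 3/3 · (2,3)O 5/5 · (2,5)O 4/6 · (2,6)X 1/4
Row 3: (3,1)O 4/4 · (3,2)O 7/7 · (3,3)O 6/6 · (3,4)O 7/7 · (3,5)O 6/7 · (3,6)O 4/5
Row 4: (4,1)O 4/4 · (4,2)O 6/7 · (4,3)O 5/6 · (4,4)O 6/7 · (4,5)O 7/7 · (4,6)O 5/5
Row 5: (5,1)O 3/4 · (5,3)X 2/6 · (5,5)O 6/7 · (5,6)O 5/5
Row 6: (6,1)X 0/4 · (6,2)O 4/7 · (6,3)X 3/6 · (6,4)X 3/6 · (6,5)O 4/6 · (6,6)O 4/4
Row 7: (7,1)O 2/3 · (7,2)O 3/5 · (7,3)O 2/5 · (7,4)X 2/4 · (7,6)O 2/2
The smallest same-type fraction is 0/4 at (6,1), which reduces to 0/1. Any threshold above that leaves this individual unsatisfied.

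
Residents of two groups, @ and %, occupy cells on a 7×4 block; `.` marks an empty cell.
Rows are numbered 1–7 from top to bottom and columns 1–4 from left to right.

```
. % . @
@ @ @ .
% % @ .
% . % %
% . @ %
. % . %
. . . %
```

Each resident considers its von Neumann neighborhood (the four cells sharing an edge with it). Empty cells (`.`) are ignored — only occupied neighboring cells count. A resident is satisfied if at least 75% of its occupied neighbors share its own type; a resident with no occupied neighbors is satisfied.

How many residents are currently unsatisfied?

(1,2)% 0/1 ✗
(1,4)@ 0/0 ✓
(2,1)@ 1/2 ✗
(2,2)@ 2/4 ✗
(2,3)@ 2/2 ✓
(3,1)% 2/3 ✗
(3,2)% 1/3 ✗
(3,3)@ 1/3 ✗
(4,1)% 2/2 ✓
(4,3)% 1/3 ✗
(4,4)% 2/2 ✓
(5,1)% 1/1 ✓
(5,3)@ 0/2 ✗
(5,4)% 2/3 ✗
(6,2)% 0/0 ✓
(6,4)% 2/2 ✓
(7,4)% 1/1 ✓
Unsatisfied: (1,2), (2,1), (2,2), (3,1), (3,2), (3,3), (4,3), (5,3), (5,4) — 9 in total.

9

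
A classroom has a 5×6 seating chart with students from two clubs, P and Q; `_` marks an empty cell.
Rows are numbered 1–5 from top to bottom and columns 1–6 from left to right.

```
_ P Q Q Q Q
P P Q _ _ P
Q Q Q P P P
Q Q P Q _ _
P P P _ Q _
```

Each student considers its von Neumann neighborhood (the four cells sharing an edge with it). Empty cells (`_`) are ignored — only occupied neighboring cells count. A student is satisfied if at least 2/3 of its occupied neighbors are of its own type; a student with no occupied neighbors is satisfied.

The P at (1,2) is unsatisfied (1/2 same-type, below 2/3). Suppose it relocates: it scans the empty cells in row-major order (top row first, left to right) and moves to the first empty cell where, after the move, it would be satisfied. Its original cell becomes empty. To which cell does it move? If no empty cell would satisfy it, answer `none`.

(1,1)

Vacating (1,2). Empty cells in order:
  (1,1): 1/1 same-type → satisfied — stop here.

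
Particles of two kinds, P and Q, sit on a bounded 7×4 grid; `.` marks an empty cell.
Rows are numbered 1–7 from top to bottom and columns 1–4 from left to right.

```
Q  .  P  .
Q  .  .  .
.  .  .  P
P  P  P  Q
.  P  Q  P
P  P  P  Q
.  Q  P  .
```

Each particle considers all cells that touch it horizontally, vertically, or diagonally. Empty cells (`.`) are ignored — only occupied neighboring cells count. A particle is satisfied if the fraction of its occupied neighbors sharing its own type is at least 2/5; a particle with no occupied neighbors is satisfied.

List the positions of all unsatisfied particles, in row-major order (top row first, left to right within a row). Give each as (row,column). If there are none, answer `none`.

(4,4), (5,3), (6,4), (7,2)

Row 1: (1,1)Q 1/1 satisfied · (1,3)P 0/0 satisfied
Row 2: (2,1)Q 1/1 satisfied
Row 3: (3,4)P 1/2 satisfied
Row 4: (4,1)P 2/2 satisfied · (4,2)P 3/4 satisfied · (4,3)P 4/6 satisfied · (4,4)Q 1/4 not
Row 5: (5,2)P 6/7 satisfied · (5,3)Q 2/8 not · (5,4)P 2/5 satisfied
Row 6: (6,1)P 2/3 satisfied · (6,2)P 4/6 satisfied · (6,3)P 4/7 satisfied · (6,4)Q 1/4 not
Row 7: (7,2)Q 0/4 not · (7,3)P 2/4 satisfied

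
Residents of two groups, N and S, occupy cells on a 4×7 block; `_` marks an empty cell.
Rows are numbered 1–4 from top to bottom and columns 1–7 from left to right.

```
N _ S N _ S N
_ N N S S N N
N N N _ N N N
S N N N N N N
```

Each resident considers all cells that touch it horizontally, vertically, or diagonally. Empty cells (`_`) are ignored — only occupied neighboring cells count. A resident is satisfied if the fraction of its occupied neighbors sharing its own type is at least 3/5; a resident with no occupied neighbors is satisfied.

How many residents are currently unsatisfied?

6

(1,1)N 1/1 satisfied
(1,3)S 1/4 not
(1,4)N 1/4 not
(1,6)S 1/4 not
(1,7)N 2/3 satisfied
(2,2)N 5/6 satisfied
(2,3)N 4/6 satisfied
(2,4)S 2/6 not
(2,5)S 2/6 not
(2,6)N 5/7 satisfied
(2,7)N 4/5 satisfied
(3,1)N 3/4 satisfied
(3,2)N 6/7 satisfied
(3,3)N 6/7 satisfied
(3,5)N 5/7 satisfied
(3,6)N 7/8 satisfied
(3,7)N 5/5 satisfied
(4,1)S 0/3 not
(4,2)N 4/5 satisfied
(4,3)N 4/4 satisfied
(4,4)N 4/4 satisfied
(4,5)N 4/4 satisfied
(4,6)N 5/5 satisfied
(4,7)N 3/3 satisfied
Unsatisfied: (1,3), (1,4), (1,6), (2,4), (2,5), (4,1) — 6 in total.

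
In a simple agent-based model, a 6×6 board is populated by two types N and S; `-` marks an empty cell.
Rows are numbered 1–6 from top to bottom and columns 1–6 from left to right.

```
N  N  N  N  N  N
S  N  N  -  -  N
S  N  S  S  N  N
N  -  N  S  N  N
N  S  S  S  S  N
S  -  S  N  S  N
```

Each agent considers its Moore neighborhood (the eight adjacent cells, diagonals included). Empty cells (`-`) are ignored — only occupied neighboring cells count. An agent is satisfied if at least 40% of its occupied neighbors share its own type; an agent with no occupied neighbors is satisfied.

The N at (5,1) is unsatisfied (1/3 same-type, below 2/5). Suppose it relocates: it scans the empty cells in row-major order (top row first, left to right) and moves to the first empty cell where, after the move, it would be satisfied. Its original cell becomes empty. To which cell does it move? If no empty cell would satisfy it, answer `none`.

(2,4)

Vacating (5,1). Empty cells in order:
  (2,4): 5/7 same-type → satisfied — stop here.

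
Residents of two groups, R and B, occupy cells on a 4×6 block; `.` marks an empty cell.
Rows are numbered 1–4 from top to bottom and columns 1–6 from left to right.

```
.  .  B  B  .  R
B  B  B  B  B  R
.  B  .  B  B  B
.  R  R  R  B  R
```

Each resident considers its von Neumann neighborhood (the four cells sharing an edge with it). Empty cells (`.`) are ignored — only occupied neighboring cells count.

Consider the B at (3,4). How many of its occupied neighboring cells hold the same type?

Occupied neighbors of (3,4): (2,4)=B, (4,4)=R, (3,5)=B.
Same type (B): 2 of 3.

2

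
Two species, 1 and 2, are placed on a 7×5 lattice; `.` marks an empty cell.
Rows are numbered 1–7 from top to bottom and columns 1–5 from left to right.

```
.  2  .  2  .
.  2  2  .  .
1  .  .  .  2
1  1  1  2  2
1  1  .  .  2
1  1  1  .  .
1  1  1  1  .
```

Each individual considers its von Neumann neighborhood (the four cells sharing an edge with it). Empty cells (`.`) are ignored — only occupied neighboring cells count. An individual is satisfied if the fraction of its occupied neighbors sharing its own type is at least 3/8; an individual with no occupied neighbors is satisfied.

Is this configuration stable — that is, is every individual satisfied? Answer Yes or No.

(1,2)2 1/1 ✓
(1,4)2 0/0 ✓
(2,2)2 2/2 ✓
(2,3)2 1/1 ✓
(3,1)1 1/1 ✓
(3,5)2 1/1 ✓
(4,1)1 3/3 ✓
(4,2)1 3/3 ✓
(4,3)1 1/2 ✓
(4,4)2 1/2 ✓
(4,5)2 3/3 ✓
(5,1)1 3/3 ✓
(5,2)1 3/3 ✓
(5,5)2 1/1 ✓
(6,1)1 3/3 ✓
(6,2)1 4/4 ✓
(6,3)1 2/2 ✓
(7,1)1 2/2 ✓
(7,2)1 3/3 ✓
(7,3)1 3/3 ✓
(7,4)1 1/1 ✓
All meet the threshold, so the configuration is stable.

Yes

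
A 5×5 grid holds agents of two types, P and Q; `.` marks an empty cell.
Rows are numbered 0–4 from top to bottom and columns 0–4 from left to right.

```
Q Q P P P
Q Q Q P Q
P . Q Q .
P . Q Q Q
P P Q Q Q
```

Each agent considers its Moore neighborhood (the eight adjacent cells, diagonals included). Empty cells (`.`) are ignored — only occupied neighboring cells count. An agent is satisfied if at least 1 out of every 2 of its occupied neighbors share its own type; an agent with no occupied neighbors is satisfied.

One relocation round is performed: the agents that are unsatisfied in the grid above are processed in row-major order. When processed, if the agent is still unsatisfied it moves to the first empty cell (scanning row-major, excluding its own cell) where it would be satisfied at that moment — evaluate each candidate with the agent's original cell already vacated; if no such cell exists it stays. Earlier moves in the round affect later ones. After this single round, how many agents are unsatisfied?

Initially unsatisfied (in order): (0,2), (1,3), (1,4), (2,0).
  (0,2) → (3,1).
  (1,3): no empty cell satisfies it; stays.
  (1,4) → (0,2).
  (2,0): now satisfied by earlier moves; stays.
Resulting grid:
Q Q Q P P
Q Q Q P .
P . Q Q .
P P Q Q Q
P P Q Q Q
Unsatisfied now: (1,3).

1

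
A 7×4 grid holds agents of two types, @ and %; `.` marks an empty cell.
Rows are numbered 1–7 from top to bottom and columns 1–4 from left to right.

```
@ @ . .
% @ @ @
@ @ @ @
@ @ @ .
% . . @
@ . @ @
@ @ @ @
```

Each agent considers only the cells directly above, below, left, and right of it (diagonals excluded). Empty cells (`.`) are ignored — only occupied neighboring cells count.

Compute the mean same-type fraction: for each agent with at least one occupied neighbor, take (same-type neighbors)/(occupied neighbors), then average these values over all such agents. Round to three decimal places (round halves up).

0.822

(1,1)@ 1/2
(1,2)@ 2/2
(2,1)% 0/3
(2,2)@ 3/4
(2,3)@ 3/3
(2,4)@ 2/2
(3,1)@ 2/3
(3,2)@ 4/4
(3,3)@ 4/4
(3,4)@ 2/2
(4,1)@ 2/3
(4,2)@ 3/3
(4,3)@ 2/2
(5,1)% 0/2
(5,4)@ 1/1
(6,1)@ 1/2
(6,3)@ 2/2
(6,4)@ 3/3
(7,1)@ 2/2
(7,2)@ 2/2
(7,3)@ 3/3
(7,4)@ 2/2
Sum over 22 agents: 1/2 + 2/2 + 0/3 + 3/4 + 3/3 + 2/2 + 2/3 + 4/4 + 4/4 + 2/2 + 2/3 + 3/3 + 2/2 + 0/2 + 1/1 + 1/2 + 2/2 + 3/3 + 2/2 + 2/2 + 3/3 + 2/2 = 217/12; mean = 217/12 ÷ 22 = 217/264 = 0.821969… → 0.822.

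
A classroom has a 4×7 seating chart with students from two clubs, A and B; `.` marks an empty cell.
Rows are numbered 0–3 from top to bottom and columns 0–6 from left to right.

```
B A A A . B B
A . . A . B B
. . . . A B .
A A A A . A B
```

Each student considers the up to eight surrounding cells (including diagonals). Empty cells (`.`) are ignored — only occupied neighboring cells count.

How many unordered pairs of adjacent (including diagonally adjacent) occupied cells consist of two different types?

6

Scan each occupied cell's neighbors to the right and below (and the two forward diagonals) so each pair is counted once.
From row 0: 2 unlike of 12 pairs (running 2/12).
From row 1: 1 unlike of 5 pairs (running 3/17).
From row 2: 2 unlike of 5 pairs (running 5/22).
From row 3: 1 unlike of 4 pairs (running 6/26).
Total adjacent occupied pairs: 26; unlike-type pairs: 6.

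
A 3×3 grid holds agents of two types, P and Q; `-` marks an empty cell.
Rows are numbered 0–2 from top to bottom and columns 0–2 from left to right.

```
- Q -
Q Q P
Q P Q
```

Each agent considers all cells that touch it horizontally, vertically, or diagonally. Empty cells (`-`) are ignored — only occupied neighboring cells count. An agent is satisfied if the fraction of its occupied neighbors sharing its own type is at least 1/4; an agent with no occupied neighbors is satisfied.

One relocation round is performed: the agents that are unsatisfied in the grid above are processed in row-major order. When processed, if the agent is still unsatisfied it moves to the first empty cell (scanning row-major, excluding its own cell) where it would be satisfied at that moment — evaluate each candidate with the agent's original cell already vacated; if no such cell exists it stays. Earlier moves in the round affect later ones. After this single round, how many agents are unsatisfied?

Initially unsatisfied (in order): (2,1).
  (2,1) → (0,2).
Resulting grid:
- Q P
Q Q P
Q - Q
All satisfied now.

0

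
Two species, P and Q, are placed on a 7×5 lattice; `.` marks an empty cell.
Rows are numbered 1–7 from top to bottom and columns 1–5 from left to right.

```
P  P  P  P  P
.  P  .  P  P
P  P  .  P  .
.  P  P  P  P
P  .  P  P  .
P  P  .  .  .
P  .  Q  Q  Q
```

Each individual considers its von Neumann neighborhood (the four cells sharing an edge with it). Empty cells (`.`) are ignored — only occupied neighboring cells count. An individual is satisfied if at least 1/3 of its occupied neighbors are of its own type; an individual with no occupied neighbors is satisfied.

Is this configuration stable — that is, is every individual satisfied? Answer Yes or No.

Yes

(1,1)P 1/1 satisfied
(1,2)P 3/3 satisfied
(1,3)P 2/2 satisfied
(1,4)P 3/3 satisfied
(1,5)P 2/2 satisfied
(2,2)P 2/2 satisfied
(2,4)P 3/3 satisfied
(2,5)P 2/2 satisfied
(3,1)P 1/1 satisfied
(3,2)P 3/3 satisfied
(3,4)P 2/2 satisfied
(4,2)P 2/2 satisfied
(4,3)P 3/3 satisfied
(4,4)P 4/4 satisfied
(4,5)P 1/1 satisfied
(5,1)P 1/1 satisfied
(5,3)P 2/2 satisfied
(5,4)P 2/2 satisfied
(6,1)P 3/3 satisfied
(6,2)P 1/1 satisfied
(7,1)P 1/1 satisfied
(7,3)Q 1/1 satisfied
(7,4)Q 2/2 satisfied
(7,5)Q 1/1 satisfied
All meet the threshold, so the configuration is stable.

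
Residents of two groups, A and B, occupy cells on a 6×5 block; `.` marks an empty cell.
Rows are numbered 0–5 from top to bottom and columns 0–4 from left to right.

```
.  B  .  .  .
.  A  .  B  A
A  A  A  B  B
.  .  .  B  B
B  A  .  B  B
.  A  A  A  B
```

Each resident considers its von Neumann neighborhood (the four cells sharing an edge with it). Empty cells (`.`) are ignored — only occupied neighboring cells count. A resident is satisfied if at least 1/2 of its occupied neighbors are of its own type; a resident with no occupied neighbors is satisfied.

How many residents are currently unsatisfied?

4

Row 0: (0,1)B 0/1 not
Row 1: (1,1)A 1/2 satisfied · (1,3)B 1/2 satisfied · (1,4)A 0/2 not
Row 2: (2,0)A 1/1 satisfied · (2,1)A 3/3 satisfied · (2,2)A 1/2 satisfied · (2,3)B 3/4 satisfied · (2,4)B 2/3 satisfied
Row 3: (3,3)B 3/3 satisfied · (3,4)B 3/3 satisfied
Row 4: (4,0)B 0/1 not · (4,1)A 1/2 satisfied · (4,3)B 2/3 satisfied · (4,4)B 3/3 satisfied
Row 5: (5,1)A 2/2 satisfied · (5,2)A 2/2 satisfied · (5,3)A 1/3 not · (5,4)B 1/2 satisfied
Unsatisfied: (0,1), (1,4), (4,0), (5,3) — 4 in total.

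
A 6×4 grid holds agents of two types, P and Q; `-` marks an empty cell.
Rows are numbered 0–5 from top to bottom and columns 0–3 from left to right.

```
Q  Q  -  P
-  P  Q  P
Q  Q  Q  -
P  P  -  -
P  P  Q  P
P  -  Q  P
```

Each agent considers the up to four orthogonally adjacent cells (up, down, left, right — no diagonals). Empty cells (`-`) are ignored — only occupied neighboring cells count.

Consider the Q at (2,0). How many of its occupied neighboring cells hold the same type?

1

Occupied neighbors of (2,0): (3,0)=P, (2,1)=Q.
Same type (Q): 1 of 2.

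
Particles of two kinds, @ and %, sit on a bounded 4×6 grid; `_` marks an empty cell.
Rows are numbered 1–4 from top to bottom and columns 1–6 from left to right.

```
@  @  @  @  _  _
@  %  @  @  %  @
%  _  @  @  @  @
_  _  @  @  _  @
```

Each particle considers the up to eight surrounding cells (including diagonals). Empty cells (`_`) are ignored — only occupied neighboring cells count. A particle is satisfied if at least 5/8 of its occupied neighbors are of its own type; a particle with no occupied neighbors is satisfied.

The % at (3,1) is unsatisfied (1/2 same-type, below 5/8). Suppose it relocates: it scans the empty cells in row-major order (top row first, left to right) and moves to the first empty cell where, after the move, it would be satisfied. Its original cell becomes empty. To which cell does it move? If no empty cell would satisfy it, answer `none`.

Vacating (3,1). Empty cells in order:
  (1,5): 1/4 same-type → still unsatisfied.
  (1,6): 1/2 same-type → still unsatisfied.
  (3,2): 1/5 same-type → still unsatisfied.
  (4,1): 0/0 same-type → satisfied — stop here.

(4,1)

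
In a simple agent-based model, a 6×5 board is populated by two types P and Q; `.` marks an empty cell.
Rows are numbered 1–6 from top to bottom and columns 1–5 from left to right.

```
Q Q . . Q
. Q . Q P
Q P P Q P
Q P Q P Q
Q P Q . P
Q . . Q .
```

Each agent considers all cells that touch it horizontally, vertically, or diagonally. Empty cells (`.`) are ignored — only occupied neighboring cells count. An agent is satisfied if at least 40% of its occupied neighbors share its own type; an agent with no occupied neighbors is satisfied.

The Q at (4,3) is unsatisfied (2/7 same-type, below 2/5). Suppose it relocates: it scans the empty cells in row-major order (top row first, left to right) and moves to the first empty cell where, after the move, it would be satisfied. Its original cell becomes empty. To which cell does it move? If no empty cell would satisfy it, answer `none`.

(1,3)

Vacating (4,3). Empty cells in order:
  (1,3): 3/3 same-type → satisfied — stop here.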